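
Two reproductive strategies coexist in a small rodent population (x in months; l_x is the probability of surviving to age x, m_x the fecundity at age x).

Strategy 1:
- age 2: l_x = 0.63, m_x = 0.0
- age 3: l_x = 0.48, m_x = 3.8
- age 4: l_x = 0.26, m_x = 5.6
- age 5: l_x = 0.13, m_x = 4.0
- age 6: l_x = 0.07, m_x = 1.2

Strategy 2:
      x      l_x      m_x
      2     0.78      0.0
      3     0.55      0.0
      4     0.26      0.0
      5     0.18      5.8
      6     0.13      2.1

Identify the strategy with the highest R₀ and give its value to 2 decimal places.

Strategy 1: R₀ = 0.63×0.0 + 0.48×3.8 + 0.26×5.6 + 0.13×4.0 + 0.07×1.2 = 3.8840
Strategy 2: R₀ = 0.78×0.0 + 0.55×0.0 + 0.26×0.0 + 0.18×5.8 + 0.13×2.1 = 1.3170
Highest R₀: strategy 1 with 3.8840.

3.88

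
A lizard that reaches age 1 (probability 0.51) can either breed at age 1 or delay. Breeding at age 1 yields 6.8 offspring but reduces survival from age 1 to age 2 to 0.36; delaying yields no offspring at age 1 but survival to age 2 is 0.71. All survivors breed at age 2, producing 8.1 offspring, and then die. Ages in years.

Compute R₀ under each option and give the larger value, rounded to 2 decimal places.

4.96

breed at age 1: R₀ = 0.51 × (6.8 + 0.36 × 8.1) = 0.51 × 9.7160 = 4.9552
delay to age 2: R₀ = 0.51 × (0.71 × 8.1) = 0.51 × 5.7510 = 2.9330
Higher: breed at age 1 (4.9552).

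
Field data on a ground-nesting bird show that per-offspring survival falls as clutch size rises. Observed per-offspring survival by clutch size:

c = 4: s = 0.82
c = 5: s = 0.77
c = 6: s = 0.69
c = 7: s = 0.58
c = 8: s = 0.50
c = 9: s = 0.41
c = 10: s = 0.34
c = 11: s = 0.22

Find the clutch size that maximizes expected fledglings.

6

Expected fledglings = c × s(c):
  c=4: 4 × 0.82 = 3.280
  c=5: 5 × 0.77 = 3.850
  c=6: 6 × 0.69 = 4.140
  c=7: 7 × 0.58 = 4.060
  c=8: 8 × 0.50 = 4.000
  c=9: 9 × 0.41 = 3.690
  c=10: 10 × 0.34 = 3.400
  c=11: 11 × 0.22 = 2.420
Maximum at c = 6 (4.140 fledglings).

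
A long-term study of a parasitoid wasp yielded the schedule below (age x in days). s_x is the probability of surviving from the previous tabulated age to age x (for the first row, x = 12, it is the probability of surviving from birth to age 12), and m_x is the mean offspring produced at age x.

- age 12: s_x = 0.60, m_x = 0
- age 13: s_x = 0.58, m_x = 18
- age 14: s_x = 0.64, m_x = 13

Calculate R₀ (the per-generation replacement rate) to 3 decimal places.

Survivorship from birth: l_x = s_12·s_13·…·s_x.
  l_12 = 0.60000
  l_13 = 0.34800
  l_14 = 0.22272
R₀ = Σ l_x m_x:
  age 12: 0.60000 × 0 = 0.0000
  age 13: 0.34800 × 18 = 6.2640
  age 14: 0.22272 × 13 = 2.8954
R₀ = 0.0000 + 6.2640 + 2.8954 = 9.1594

9.159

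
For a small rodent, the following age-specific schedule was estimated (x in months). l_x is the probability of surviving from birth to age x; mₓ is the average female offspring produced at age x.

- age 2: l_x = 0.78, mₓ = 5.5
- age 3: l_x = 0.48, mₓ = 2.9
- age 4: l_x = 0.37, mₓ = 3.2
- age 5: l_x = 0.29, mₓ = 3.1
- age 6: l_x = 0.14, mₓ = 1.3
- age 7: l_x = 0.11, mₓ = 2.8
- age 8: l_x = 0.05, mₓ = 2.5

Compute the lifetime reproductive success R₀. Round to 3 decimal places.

R₀ = Σ l_x mₓ:
  age 2: 0.78 × 5.5 = 4.2900
  age 3: 0.48 × 2.9 = 1.3920
  age 4: 0.37 × 3.2 = 1.1840
  age 5: 0.29 × 3.1 = 0.8990
  age 6: 0.14 × 1.3 = 0.1820
  age 7: 0.11 × 2.8 = 0.3080
  age 8: 0.05 × 2.5 = 0.1250
R₀ = 4.2900 + 1.3920 + 1.1840 + 0.8990 + 0.1820 + 0.3080 + 0.1250 = 8.3800

8.380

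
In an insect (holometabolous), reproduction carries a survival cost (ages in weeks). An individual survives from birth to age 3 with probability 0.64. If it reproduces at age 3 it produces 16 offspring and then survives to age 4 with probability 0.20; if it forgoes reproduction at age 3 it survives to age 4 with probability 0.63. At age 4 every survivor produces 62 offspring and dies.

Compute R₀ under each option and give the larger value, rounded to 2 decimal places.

breed at age 3: R₀ = 0.64 × (16 + 0.20 × 62) = 0.64 × 28.4000 = 18.1760
delay to age 4: R₀ = 0.64 × (0.63 × 62) = 0.64 × 39.0600 = 24.9984
Higher: delay to age 4 (24.9984).

25.00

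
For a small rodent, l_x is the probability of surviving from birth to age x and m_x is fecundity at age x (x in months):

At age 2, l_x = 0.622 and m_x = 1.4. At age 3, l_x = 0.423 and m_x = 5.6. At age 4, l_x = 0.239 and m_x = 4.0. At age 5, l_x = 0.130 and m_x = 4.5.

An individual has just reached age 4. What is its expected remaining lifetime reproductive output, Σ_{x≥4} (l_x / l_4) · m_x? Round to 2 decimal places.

l_4 = 0.239. Conditional survival from age 4 to x is l_x / l_4.
  x=4: (0.239/0.239) × 4.0 = 4.0000
  x=5: (0.130/0.239) × 4.5 = 2.4477
Sum = 4.0000 + 2.4477 = 6.4477

6.45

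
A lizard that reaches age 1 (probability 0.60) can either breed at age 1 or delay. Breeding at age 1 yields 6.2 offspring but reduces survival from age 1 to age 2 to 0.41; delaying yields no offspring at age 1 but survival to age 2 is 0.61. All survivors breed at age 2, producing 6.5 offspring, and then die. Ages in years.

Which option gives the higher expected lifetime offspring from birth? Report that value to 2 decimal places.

breed at age 1: R₀ = 0.60 × (6.2 + 0.41 × 6.5) = 0.60 × 8.8650 = 5.3190
delay to age 2: R₀ = 0.60 × (0.61 × 6.5) = 0.60 × 3.9650 = 2.3790
Higher: breed at age 1 (5.3190).

5.32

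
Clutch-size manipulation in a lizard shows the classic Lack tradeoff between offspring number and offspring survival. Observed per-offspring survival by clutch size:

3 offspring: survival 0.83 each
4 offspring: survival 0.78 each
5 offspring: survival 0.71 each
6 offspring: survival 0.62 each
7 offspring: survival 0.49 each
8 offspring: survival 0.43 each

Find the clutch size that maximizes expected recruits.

Expected recruits = c × s(c):
  c=3: 3 × 0.83 = 2.490
  c=4: 4 × 0.78 = 3.120
  c=5: 5 × 0.71 = 3.550
  c=6: 6 × 0.62 = 3.720
  c=7: 7 × 0.49 = 3.430
  c=8: 8 × 0.43 = 3.440
Maximum at c = 6 (3.720 recruits).

6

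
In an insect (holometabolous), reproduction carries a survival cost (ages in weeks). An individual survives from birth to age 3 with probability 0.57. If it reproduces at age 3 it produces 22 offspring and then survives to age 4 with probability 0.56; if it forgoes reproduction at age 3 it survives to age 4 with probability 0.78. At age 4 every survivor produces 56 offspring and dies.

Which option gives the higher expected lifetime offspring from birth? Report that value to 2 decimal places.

30.42

breed at age 3: R₀ = 0.57 × (22 + 0.56 × 56) = 0.57 × 53.3600 = 30.4152
delay to age 4: R₀ = 0.57 × (0.78 × 56) = 0.57 × 43.6800 = 24.8976
Higher: breed at age 3 (30.4152).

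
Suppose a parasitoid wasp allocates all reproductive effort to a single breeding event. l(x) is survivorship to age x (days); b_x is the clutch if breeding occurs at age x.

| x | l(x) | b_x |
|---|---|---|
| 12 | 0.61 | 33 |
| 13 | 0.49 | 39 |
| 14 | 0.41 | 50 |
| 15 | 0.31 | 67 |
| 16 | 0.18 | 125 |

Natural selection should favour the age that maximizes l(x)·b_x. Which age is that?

Expected offspring if breeding at age x = l(x) × b_x:
  age 12: 0.61 × 33 = 20.130
  age 13: 0.49 × 39 = 19.110
  age 14: 0.41 × 50 = 20.500
  age 15: 0.31 × 67 = 20.770
  age 16: 0.18 × 125 = 22.500
Maximum at age 16 (22.500).

16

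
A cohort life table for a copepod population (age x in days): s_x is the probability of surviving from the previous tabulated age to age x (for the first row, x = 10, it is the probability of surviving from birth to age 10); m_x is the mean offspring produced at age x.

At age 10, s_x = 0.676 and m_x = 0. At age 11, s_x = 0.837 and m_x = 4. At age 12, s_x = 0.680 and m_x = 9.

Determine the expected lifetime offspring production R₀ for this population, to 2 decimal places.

Survivorship from birth: l_x = s_10·s_11·…·s_x.
  l_10 = 0.67600
  l_11 = 0.56581
  l_12 = 0.38475
R₀ = Σ l_x m_x:
  age 10: 0.67600 × 0 = 0.0000
  age 11: 0.56581 × 4 = 2.2632
  age 12: 0.38475 × 9 = 3.4627
R₀ = 0.0000 + 2.2632 + 3.4627 = 5.7260

5.73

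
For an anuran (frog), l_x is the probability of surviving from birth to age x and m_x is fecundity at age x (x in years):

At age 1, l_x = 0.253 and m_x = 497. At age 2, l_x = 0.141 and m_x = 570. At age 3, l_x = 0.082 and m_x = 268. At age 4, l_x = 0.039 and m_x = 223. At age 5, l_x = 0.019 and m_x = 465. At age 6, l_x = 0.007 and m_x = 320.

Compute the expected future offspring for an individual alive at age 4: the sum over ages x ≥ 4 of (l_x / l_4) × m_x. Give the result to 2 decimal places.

l_4 = 0.039. Conditional survival from age 4 to x is l_x / l_4.
  x=4: (0.039/0.039) × 223 = 223.0000
  x=5: (0.019/0.039) × 465 = 226.5385
  x=6: (0.007/0.039) × 320 = 57.4359
Sum = 223.0000 + 226.5385 + 57.4359 = 506.9744

506.97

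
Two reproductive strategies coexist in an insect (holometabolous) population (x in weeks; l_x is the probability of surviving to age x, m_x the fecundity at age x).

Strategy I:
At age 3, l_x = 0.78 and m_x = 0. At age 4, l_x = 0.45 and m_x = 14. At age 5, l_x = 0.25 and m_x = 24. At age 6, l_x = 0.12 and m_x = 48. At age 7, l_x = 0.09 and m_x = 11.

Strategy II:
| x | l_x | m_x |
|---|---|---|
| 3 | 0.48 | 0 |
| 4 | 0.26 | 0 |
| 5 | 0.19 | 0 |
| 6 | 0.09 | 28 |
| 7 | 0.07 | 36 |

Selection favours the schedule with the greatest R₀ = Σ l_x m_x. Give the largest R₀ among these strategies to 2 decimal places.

Strategy I: R₀ = 0.78×0 + 0.45×14 + 0.25×24 + 0.12×48 + 0.09×11 = 19.0500
Strategy II: R₀ = 0.48×0 + 0.26×0 + 0.19×0 + 0.09×28 + 0.07×36 = 5.0400
Highest R₀: strategy I with 19.0500.

19.05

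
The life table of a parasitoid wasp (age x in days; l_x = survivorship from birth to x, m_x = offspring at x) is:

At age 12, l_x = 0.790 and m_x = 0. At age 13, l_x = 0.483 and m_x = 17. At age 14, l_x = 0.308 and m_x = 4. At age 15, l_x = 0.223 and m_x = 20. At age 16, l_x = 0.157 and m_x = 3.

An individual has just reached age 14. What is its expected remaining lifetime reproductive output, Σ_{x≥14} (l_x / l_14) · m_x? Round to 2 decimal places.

20.01

l_14 = 0.308. Conditional survival from age 14 to x is l_x / l_14.
  x=14: (0.308/0.308) × 4 = 4.0000
  x=15: (0.223/0.308) × 20 = 14.4805
  x=16: (0.157/0.308) × 3 = 1.5292
Sum = 4.0000 + 14.4805 + 1.5292 = 20.0097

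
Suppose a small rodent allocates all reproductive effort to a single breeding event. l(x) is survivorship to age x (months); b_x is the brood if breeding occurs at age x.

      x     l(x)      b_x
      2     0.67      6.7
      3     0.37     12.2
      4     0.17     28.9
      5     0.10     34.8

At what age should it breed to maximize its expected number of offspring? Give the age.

4

Expected offspring if breeding at age x = l(x) × b_x:
  age 2: 0.67 × 6.7 = 4.489
  age 3: 0.37 × 12.2 = 4.514
  age 4: 0.17 × 28.9 = 4.913
  age 5: 0.10 × 34.8 = 3.480
Maximum at age 4 (4.913).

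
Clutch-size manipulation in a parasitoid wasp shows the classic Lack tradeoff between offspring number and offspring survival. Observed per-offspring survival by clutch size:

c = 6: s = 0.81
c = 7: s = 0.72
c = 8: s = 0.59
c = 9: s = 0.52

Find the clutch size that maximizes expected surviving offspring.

7

Expected surviving offspring = c × s(c):
  c=6: 6 × 0.81 = 4.860
  c=7: 7 × 0.72 = 5.040
  c=8: 8 × 0.59 = 4.720
  c=9: 9 × 0.52 = 4.680
Maximum at c = 7 (5.040 surviving offspring).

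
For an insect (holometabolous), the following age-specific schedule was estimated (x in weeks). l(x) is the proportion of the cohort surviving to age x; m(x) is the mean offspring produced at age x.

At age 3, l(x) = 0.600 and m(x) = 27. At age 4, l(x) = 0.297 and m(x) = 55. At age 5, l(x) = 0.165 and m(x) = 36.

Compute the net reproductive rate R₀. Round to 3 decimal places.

R₀ = Σ l(x) m(x):
  age 3: 0.600 × 27 = 16.2000
  age 4: 0.297 × 55 = 16.3350
  age 5: 0.165 × 36 = 5.9400
R₀ = 16.2000 + 16.3350 + 5.9400 = 38.4750

38.475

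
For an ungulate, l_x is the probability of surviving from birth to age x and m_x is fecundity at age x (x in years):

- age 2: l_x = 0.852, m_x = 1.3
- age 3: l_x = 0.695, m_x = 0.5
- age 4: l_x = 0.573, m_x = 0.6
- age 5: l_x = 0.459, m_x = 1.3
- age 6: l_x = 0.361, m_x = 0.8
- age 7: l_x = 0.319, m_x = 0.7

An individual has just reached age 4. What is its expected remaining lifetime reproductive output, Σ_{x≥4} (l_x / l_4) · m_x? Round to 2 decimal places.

2.54

l_4 = 0.573. Conditional survival from age 4 to x is l_x / l_4.
  x=4: (0.573/0.573) × 0.6 = 0.6000
  x=5: (0.459/0.573) × 1.3 = 1.0414
  x=6: (0.361/0.573) × 0.8 = 0.5040
  x=7: (0.319/0.573) × 0.7 = 0.3897
Sum = 0.6000 + 1.0414 + 0.5040 + 0.3897 = 2.5351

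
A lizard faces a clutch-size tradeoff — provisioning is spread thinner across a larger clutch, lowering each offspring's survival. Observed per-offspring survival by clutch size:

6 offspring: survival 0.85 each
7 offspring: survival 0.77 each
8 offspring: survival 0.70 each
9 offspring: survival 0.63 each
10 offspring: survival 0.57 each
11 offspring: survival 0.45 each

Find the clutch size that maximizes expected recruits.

Expected recruits = c × s(c):
  c=6: 6 × 0.85 = 5.100
  c=7: 7 × 0.77 = 5.390
  c=8: 8 × 0.70 = 5.600
  c=9: 9 × 0.63 = 5.670
  c=10: 10 × 0.57 = 5.700
  c=11: 11 × 0.45 = 4.950
Maximum at c = 10 (5.700 recruits).

10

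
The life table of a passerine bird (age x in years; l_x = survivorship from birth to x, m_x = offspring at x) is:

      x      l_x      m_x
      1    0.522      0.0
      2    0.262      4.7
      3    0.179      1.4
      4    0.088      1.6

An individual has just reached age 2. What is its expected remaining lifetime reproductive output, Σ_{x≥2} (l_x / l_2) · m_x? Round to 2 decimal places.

l_2 = 0.262. Conditional survival from age 2 to x is l_x / l_2.
  x=2: (0.262/0.262) × 4.7 = 4.7000
  x=3: (0.179/0.262) × 1.4 = 0.9565
  x=4: (0.088/0.262) × 1.6 = 0.5374
Sum = 4.7000 + 0.9565 + 0.5374 = 6.1939

6.19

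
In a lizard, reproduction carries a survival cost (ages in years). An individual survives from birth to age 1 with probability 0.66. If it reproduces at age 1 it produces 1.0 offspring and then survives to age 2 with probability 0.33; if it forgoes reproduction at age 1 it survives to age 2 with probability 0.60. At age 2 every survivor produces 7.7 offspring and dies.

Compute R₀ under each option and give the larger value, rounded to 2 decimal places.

3.05

breed at age 1: R₀ = 0.66 × (1.0 + 0.33 × 7.7) = 0.66 × 3.5410 = 2.3371
delay to age 2: R₀ = 0.66 × (0.60 × 7.7) = 0.66 × 4.6200 = 3.0492
Higher: delay to age 2 (3.0492).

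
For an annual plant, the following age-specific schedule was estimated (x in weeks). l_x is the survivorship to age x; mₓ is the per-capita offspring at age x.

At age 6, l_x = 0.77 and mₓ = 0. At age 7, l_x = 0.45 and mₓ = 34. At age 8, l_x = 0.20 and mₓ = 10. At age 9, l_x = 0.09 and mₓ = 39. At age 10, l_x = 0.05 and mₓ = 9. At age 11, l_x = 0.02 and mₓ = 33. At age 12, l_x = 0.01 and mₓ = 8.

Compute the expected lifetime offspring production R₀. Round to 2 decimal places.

R₀ = Σ l_x mₓ:
  age 6: 0.77 × 0 = 0.0000
  age 7: 0.45 × 34 = 15.3000
  age 8: 0.20 × 10 = 2.0000
  age 9: 0.09 × 39 = 3.5100
  age 10: 0.05 × 9 = 0.4500
  age 11: 0.02 × 33 = 0.6600
  age 12: 0.01 × 8 = 0.0800
R₀ = 0.0000 + 15.3000 + 2.0000 + 3.5100 + 0.4500 + 0.6600 + 0.0800 = 22.0000

22.00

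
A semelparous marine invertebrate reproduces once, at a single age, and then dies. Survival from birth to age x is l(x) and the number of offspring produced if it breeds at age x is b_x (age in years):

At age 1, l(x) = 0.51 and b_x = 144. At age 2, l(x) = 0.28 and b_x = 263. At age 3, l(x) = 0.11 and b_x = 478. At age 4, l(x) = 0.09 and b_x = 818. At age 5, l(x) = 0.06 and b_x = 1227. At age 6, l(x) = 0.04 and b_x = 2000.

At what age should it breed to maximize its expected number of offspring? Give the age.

Expected offspring if breeding at age x = l(x) × b_x:
  age 1: 0.51 × 144 = 73.440
  age 2: 0.28 × 263 = 73.640
  age 3: 0.11 × 478 = 52.580
  age 4: 0.09 × 818 = 73.620
  age 5: 0.06 × 1227 = 73.620
  age 6: 0.04 × 2000 = 80.000
Maximum at age 6 (80.000).

6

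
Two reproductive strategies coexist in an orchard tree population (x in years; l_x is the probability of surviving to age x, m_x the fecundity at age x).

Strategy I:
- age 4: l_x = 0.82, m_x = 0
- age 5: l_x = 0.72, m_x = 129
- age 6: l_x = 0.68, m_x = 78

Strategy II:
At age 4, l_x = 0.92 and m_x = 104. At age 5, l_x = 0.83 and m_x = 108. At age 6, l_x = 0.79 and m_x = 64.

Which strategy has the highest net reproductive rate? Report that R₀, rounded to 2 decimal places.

Strategy I: R₀ = 0.82×0 + 0.72×129 + 0.68×78 = 145.9200
Strategy II: R₀ = 0.92×104 + 0.83×108 + 0.79×64 = 235.8800
Highest R₀: strategy II with 235.8800.

235.88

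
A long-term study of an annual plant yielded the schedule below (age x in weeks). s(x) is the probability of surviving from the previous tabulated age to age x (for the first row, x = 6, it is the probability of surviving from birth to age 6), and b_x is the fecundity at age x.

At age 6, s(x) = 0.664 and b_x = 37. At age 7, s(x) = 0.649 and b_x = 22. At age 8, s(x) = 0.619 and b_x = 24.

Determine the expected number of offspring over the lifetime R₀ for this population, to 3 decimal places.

40.451

Survivorship from birth: l_x = s_6·s_7·…·s_x.
  l_6 = 0.66400
  l_7 = 0.43094
  l_8 = 0.26675
R₀ = Σ l_x b_x:
  age 6: 0.66400 × 37 = 24.5680
  age 7: 0.43094 × 22 = 9.4807
  age 8: 0.26675 × 24 = 6.4020
R₀ = 24.5680 + 9.4807 + 6.4020 = 40.4507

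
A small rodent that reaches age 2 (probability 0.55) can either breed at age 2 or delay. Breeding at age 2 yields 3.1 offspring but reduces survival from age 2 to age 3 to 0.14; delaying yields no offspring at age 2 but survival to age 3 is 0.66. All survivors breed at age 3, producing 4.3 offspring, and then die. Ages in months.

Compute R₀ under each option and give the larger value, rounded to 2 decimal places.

breed at age 2: R₀ = 0.55 × (3.1 + 0.14 × 4.3) = 0.55 × 3.7020 = 2.0361
delay to age 3: R₀ = 0.55 × (0.66 × 4.3) = 0.55 × 2.8380 = 1.5609
Higher: breed at age 2 (2.0361).

2.04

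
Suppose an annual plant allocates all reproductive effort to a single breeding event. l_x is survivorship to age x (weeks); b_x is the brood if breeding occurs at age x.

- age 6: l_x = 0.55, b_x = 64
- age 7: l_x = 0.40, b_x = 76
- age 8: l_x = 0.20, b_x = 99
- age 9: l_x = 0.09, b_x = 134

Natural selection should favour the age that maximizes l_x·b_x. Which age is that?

Expected offspring if breeding at age x = l_x × b_x:
  age 6: 0.55 × 64 = 35.200
  age 7: 0.40 × 76 = 30.400
  age 8: 0.20 × 99 = 19.800
  age 9: 0.09 × 134 = 12.060
Maximum at age 6 (35.200).

6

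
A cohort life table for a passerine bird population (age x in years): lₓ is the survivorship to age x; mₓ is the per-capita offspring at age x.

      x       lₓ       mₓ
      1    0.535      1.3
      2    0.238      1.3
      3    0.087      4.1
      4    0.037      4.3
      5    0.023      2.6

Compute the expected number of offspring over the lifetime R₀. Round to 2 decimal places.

1.58

R₀ = Σ lₓ mₓ:
  age 1: 0.535 × 1.3 = 0.6955
  age 2: 0.238 × 1.3 = 0.3094
  age 3: 0.087 × 4.1 = 0.3567
  age 4: 0.037 × 4.3 = 0.1591
  age 5: 0.023 × 2.6 = 0.0598
R₀ = 0.6955 + 0.3094 + 0.3567 + 0.1591 + 0.0598 = 1.5805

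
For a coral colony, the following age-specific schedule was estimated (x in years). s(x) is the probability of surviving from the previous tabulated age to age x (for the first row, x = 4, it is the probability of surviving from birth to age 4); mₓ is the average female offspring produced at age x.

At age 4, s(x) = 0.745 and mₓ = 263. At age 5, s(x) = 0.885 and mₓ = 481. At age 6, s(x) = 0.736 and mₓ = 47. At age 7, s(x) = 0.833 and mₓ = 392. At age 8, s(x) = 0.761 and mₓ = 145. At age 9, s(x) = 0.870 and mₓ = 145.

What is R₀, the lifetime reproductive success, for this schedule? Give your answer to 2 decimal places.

777.74

Survivorship from birth: l_x = s_4·s_5·…·s_x.
  l_4 = 0.74500
  l_5 = 0.65933
  l_6 = 0.48526
  l_7 = 0.40422
  l_8 = 0.30761
  l_9 = 0.26762
R₀ = Σ l_x mₓ:
  age 4: 0.74500 × 263 = 195.9350
  age 5: 0.65933 × 481 = 317.1377
  age 6: 0.48526 × 47 = 22.8072
  age 7: 0.40422 × 392 = 158.4542
  age 8: 0.30761 × 145 = 44.6035
  age 9: 0.26762 × 145 = 38.8049
R₀ = 195.9350 + 317.1377 + 22.8072 + 158.4542 + 44.6035 + 38.8049 = 777.7425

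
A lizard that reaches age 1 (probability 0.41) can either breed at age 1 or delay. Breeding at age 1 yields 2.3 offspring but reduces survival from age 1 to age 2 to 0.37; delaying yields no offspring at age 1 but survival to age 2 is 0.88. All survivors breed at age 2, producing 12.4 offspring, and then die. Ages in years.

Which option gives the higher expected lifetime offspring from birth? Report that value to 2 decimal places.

breed at age 1: R₀ = 0.41 × (2.3 + 0.37 × 12.4) = 0.41 × 6.8880 = 2.8241
delay to age 2: R₀ = 0.41 × (0.88 × 12.4) = 0.41 × 10.9120 = 4.4739
Higher: delay to age 2 (4.4739).

4.47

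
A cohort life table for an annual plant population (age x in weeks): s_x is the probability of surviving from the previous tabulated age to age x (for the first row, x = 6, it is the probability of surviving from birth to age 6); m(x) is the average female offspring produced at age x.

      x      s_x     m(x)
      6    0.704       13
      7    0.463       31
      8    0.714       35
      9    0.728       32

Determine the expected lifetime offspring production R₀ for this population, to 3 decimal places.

32.824

Survivorship from birth: l_x = s_6·s_7·…·s_x.
  l_6 = 0.70400
  l_7 = 0.32595
  l_8 = 0.23273
  l_9 = 0.16943
R₀ = Σ l_x m(x):
  age 6: 0.70400 × 13 = 9.1520
  age 7: 0.32595 × 31 = 10.1044
  age 8: 0.23273 × 35 = 8.1456
  age 9: 0.16943 × 32 = 5.4218
R₀ = 9.1520 + 10.1044 + 8.1456 + 5.4218 = 32.8238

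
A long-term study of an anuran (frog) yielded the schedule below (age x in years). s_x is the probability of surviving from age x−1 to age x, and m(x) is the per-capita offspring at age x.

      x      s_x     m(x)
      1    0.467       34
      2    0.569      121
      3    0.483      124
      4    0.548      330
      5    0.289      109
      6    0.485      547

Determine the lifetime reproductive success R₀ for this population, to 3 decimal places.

94.763

Survivorship from birth: l_x = s_1·s_2·…·s_x.
  l_1 = 0.46700
  l_2 = 0.26572
  l_3 = 0.12834
  l_4 = 0.07033
  l_5 = 0.02033
  l_6 = 0.00986
R₀ = Σ l_x m(x):
  age 1: 0.46700 × 34 = 15.8780
  age 2: 0.26572 × 121 = 32.1521
  age 3: 0.12834 × 124 = 15.9142
  age 4: 0.07033 × 330 = 23.2089
  age 5: 0.02033 × 109 = 2.2160
  age 6: 0.00986 × 547 = 5.3934
R₀ = 15.8780 + 32.1521 + 15.9142 + 23.2089 + 2.2160 + 5.3934 = 94.7626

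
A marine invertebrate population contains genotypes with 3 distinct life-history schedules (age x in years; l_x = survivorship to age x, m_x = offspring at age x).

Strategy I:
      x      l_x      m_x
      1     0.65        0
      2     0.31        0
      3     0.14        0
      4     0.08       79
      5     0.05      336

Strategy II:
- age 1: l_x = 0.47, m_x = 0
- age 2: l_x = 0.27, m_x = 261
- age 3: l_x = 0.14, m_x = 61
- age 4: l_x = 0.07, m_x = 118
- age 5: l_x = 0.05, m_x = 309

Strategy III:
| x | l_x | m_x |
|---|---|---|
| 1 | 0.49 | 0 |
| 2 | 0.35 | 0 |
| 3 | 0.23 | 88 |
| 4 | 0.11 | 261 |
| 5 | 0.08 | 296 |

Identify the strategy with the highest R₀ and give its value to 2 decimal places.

102.72

Strategy I: R₀ = 0.65×0 + 0.31×0 + 0.14×0 + 0.08×79 + 0.05×336 = 23.1200
Strategy II: R₀ = 0.47×0 + 0.27×261 + 0.14×61 + 0.07×118 + 0.05×309 = 102.7200
Strategy III: R₀ = 0.49×0 + 0.35×0 + 0.23×88 + 0.11×261 + 0.08×296 = 72.6300
Highest R₀: strategy II with 102.7200.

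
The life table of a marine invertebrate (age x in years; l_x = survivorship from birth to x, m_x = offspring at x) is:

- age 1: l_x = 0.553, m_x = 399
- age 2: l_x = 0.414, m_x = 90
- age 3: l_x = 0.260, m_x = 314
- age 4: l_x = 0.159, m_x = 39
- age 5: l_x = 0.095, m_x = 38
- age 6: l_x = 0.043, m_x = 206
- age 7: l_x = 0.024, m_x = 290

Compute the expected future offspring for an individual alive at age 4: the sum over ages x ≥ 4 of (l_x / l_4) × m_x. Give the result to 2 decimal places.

161.19

l_4 = 0.159. Conditional survival from age 4 to x is l_x / l_4.
  x=4: (0.159/0.159) × 39 = 39.0000
  x=5: (0.095/0.159) × 38 = 22.7044
  x=6: (0.043/0.159) × 206 = 55.7107
  x=7: (0.024/0.159) × 290 = 43.7736
Sum = 39.0000 + 22.7044 + 55.7107 + 43.7736 = 161.1887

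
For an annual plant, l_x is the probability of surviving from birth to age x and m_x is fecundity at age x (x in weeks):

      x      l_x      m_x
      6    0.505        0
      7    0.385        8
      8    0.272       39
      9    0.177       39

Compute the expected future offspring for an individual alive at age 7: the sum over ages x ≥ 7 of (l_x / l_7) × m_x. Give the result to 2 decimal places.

l_7 = 0.385. Conditional survival from age 7 to x is l_x / l_7.
  x=7: (0.385/0.385) × 8 = 8.0000
  x=8: (0.272/0.385) × 39 = 27.5532
  x=9: (0.177/0.385) × 39 = 17.9299
Sum = 8.0000 + 27.5532 + 17.9299 = 53.4831

53.48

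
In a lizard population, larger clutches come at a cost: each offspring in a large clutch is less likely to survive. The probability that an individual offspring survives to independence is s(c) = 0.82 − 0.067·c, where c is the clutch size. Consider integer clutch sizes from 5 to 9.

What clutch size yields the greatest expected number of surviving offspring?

Expected surviving offspring = c × s(c):
  c=5: 5 × 0.485 = 2.425
  c=6: 6 × 0.418 = 2.508
  c=7: 7 × 0.351 = 2.457
  c=8: 8 × 0.284 = 2.272
  c=9: 9 × 0.217 = 1.953
Maximum at c = 6 (2.508 surviving offspring).

6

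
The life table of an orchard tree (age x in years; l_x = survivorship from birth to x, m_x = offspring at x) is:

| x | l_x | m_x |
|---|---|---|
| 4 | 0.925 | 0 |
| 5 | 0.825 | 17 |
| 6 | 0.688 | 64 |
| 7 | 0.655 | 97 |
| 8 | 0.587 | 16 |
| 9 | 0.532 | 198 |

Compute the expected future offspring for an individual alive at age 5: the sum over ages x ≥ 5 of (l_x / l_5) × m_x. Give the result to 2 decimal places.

286.45

l_5 = 0.825. Conditional survival from age 5 to x is l_x / l_5.
  x=5: (0.825/0.825) × 17 = 17.0000
  x=6: (0.688/0.825) × 64 = 53.3721
  x=7: (0.655/0.825) × 97 = 77.0121
  x=8: (0.587/0.825) × 16 = 11.3842
  x=9: (0.532/0.825) × 198 = 127.6800
Sum = 17.0000 + 53.3721 + 77.0121 + 11.3842 + 127.6800 = 286.4485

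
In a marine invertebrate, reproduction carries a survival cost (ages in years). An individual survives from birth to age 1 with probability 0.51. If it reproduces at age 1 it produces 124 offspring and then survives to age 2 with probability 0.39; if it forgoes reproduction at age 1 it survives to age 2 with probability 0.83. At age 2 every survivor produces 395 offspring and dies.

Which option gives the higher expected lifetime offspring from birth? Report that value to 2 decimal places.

breed at age 1: R₀ = 0.51 × (124 + 0.39 × 395) = 0.51 × 278.0500 = 141.8055
delay to age 2: R₀ = 0.51 × (0.83 × 395) = 0.51 × 327.8500 = 167.2035
Higher: delay to age 2 (167.2035).

167.20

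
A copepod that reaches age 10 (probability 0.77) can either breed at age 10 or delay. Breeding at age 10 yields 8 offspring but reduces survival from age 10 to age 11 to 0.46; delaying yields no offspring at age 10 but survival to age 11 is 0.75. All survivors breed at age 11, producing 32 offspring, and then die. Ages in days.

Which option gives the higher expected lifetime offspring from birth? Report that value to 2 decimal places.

18.48

breed at age 10: R₀ = 0.77 × (8 + 0.46 × 32) = 0.77 × 22.7200 = 17.4944
delay to age 11: R₀ = 0.77 × (0.75 × 32) = 0.77 × 24.0000 = 18.4800
Higher: delay to age 11 (18.4800).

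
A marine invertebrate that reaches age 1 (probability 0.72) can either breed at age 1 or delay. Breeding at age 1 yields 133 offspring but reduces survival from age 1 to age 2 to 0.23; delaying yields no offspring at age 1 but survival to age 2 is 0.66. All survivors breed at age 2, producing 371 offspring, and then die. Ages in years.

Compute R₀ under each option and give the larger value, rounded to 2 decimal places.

breed at age 1: R₀ = 0.72 × (133 + 0.23 × 371) = 0.72 × 218.3300 = 157.1976
delay to age 2: R₀ = 0.72 × (0.66 × 371) = 0.72 × 244.8600 = 176.2992
Higher: delay to age 2 (176.2992).

176.30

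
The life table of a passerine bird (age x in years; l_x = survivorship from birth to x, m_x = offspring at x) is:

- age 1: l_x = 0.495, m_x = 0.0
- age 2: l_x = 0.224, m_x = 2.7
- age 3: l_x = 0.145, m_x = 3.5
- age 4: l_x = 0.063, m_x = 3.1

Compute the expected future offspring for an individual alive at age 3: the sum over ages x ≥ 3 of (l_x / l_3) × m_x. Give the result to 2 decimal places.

l_3 = 0.145. Conditional survival from age 3 to x is l_x / l_3.
  x=3: (0.145/0.145) × 3.5 = 3.5000
  x=4: (0.063/0.145) × 3.1 = 1.3469
Sum = 3.5000 + 1.3469 = 4.8469

4.85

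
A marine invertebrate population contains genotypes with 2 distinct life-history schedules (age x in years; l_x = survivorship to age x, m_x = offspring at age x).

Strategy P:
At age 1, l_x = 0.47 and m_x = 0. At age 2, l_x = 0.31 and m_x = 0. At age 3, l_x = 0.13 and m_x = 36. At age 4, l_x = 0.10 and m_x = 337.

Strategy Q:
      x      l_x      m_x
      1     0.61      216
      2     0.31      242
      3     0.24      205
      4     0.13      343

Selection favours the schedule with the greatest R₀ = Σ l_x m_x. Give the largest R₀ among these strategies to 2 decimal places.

Strategy P: R₀ = 0.47×0 + 0.31×0 + 0.13×36 + 0.10×337 = 38.3800
Strategy Q: R₀ = 0.61×216 + 0.31×242 + 0.24×205 + 0.13×343 = 300.5700
Highest R₀: strategy Q with 300.5700.

300.57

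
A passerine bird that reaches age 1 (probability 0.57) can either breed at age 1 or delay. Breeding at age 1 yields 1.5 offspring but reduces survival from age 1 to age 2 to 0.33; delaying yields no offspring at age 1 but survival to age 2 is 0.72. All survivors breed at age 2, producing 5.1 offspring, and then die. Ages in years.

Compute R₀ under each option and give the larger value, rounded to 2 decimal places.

breed at age 1: R₀ = 0.57 × (1.5 + 0.33 × 5.1) = 0.57 × 3.1830 = 1.8143
delay to age 2: R₀ = 0.57 × (0.72 × 5.1) = 0.57 × 3.6720 = 2.0930
Higher: delay to age 2 (2.0930).

2.09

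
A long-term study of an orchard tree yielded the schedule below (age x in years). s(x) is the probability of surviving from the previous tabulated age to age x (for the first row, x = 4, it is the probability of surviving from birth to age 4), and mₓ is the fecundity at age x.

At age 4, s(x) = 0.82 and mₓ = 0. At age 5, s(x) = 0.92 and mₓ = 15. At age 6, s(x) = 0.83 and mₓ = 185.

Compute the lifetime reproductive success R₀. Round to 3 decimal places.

127.154

Survivorship from birth: l_x = s_4·s_5·…·s_x.
  l_4 = 0.82000
  l_5 = 0.75440
  l_6 = 0.62615
R₀ = Σ l_x mₓ:
  age 4: 0.82000 × 0 = 0.0000
  age 5: 0.75440 × 15 = 11.3160
  age 6: 0.62615 × 185 = 115.8377
R₀ = 0.0000 + 11.3160 + 115.8377 = 127.1538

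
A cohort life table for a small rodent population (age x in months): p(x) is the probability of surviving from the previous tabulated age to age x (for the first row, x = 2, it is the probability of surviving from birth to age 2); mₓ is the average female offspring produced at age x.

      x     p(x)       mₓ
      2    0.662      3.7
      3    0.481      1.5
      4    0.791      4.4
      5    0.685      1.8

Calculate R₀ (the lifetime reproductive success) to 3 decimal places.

4.346

Survivorship from birth: l_x = p_2·p_3·…·p_x.
  l_2 = 0.66200
  l_3 = 0.31842
  l_4 = 0.25187
  l_5 = 0.17253
R₀ = Σ l_x mₓ:
  age 2: 0.66200 × 3.7 = 2.4494
  age 3: 0.31842 × 1.5 = 0.4776
  age 4: 0.25187 × 4.4 = 1.1082
  age 5: 0.17253 × 1.8 = 0.3106
R₀ = 2.4494 + 0.4776 + 1.1082 + 0.3106 = 4.3458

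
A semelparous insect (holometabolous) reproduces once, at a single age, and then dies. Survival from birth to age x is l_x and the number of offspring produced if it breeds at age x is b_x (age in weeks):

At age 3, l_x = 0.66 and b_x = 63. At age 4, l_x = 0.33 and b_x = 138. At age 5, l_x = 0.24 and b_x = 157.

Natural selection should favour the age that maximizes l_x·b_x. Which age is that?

Expected offspring if breeding at age x = l_x × b_x:
  age 3: 0.66 × 63 = 41.580
  age 4: 0.33 × 138 = 45.540
  age 5: 0.24 × 157 = 37.680
Maximum at age 4 (45.540).

4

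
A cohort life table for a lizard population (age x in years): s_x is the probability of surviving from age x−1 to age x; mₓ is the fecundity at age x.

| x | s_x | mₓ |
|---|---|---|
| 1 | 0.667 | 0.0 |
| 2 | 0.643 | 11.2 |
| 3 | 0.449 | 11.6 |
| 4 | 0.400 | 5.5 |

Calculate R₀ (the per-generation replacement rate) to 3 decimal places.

Survivorship from birth: l_x = s_1·s_2·…·s_x.
  l_1 = 0.66700
  l_2 = 0.42888
  l_3 = 0.19257
  l_4 = 0.07703
R₀ = Σ l_x mₓ:
  age 1: 0.66700 × 0.0 = 0.0000
  age 2: 0.42888 × 11.2 = 4.8035
  age 3: 0.19257 × 11.6 = 2.2338
  age 4: 0.07703 × 5.5 = 0.4237
R₀ = 0.0000 + 4.8035 + 2.2338 + 0.4237 = 7.4609

7.461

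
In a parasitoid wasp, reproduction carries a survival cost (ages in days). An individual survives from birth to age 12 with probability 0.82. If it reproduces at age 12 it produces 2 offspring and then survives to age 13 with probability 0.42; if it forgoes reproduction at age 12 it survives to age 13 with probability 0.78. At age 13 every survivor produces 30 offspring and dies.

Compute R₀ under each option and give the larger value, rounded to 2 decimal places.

breed at age 12: R₀ = 0.82 × (2 + 0.42 × 30) = 0.82 × 14.6000 = 11.9720
delay to age 13: R₀ = 0.82 × (0.78 × 30) = 0.82 × 23.4000 = 19.1880
Higher: delay to age 13 (19.1880).

19.19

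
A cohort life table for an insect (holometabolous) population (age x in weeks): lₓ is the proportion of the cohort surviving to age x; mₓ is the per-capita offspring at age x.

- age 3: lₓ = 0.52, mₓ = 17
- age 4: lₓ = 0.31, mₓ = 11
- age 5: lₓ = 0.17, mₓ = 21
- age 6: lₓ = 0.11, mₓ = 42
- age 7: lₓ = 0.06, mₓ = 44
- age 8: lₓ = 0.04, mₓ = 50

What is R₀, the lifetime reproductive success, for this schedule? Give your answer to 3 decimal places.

R₀ = Σ lₓ mₓ:
  age 3: 0.52 × 17 = 8.8400
  age 4: 0.31 × 11 = 3.4100
  age 5: 0.17 × 21 = 3.5700
  age 6: 0.11 × 42 = 4.6200
  age 7: 0.06 × 44 = 2.6400
  age 8: 0.04 × 50 = 2.0000
R₀ = 8.8400 + 3.4100 + 3.5700 + 4.6200 + 2.6400 + 2.0000 = 25.0800

25.080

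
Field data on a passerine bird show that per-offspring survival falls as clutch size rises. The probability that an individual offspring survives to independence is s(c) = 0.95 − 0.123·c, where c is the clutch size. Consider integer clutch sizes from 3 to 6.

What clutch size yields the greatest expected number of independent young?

4

Expected independent young = c × s(c):
  c=3: 3 × 0.581 = 1.743
  c=4: 4 × 0.458 = 1.832
  c=5: 5 × 0.335 = 1.675
  c=6: 6 × 0.212 = 1.272
Maximum at c = 4 (1.832 independent young).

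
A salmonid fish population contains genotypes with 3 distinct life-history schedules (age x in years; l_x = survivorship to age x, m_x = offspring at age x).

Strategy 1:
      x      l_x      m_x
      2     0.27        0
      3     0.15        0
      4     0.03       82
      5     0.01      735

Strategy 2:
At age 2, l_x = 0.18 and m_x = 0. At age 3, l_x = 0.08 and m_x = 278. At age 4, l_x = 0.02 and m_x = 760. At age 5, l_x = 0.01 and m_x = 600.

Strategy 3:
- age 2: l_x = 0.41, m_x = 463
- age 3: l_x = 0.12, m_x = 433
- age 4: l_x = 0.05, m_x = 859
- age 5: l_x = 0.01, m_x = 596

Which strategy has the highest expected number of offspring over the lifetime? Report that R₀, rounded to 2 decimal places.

290.70

Strategy 1: R₀ = 0.27×0 + 0.15×0 + 0.03×82 + 0.01×735 = 9.8100
Strategy 2: R₀ = 0.18×0 + 0.08×278 + 0.02×760 + 0.01×600 = 43.4400
Strategy 3: R₀ = 0.41×463 + 0.12×433 + 0.05×859 + 0.01×596 = 290.7000
Highest R₀: strategy 3 with 290.7000.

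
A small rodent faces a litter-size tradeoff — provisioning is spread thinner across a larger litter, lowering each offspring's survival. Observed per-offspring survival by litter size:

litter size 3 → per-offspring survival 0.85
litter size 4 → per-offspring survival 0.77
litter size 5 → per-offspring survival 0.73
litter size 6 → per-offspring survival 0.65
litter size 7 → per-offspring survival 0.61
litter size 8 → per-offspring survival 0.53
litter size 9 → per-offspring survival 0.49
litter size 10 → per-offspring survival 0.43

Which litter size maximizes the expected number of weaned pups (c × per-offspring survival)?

Expected weaned pups = c × s(c):
  c=3: 3 × 0.85 = 2.550
  c=4: 4 × 0.77 = 3.080
  c=5: 5 × 0.73 = 3.650
  c=6: 6 × 0.65 = 3.900
  c=7: 7 × 0.61 = 4.270
  c=8: 8 × 0.53 = 4.240
  c=9: 9 × 0.49 = 4.410
  c=10: 10 × 0.43 = 4.300
Maximum at c = 9 (4.410 weaned pups).

9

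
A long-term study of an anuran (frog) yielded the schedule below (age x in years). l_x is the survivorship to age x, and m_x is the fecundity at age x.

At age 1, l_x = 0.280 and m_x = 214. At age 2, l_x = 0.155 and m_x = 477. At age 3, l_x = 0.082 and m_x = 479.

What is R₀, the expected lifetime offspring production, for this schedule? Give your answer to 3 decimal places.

R₀ = Σ l_x m_x:
  age 1: 0.280 × 214 = 59.9200
  age 2: 0.155 × 477 = 73.9350
  age 3: 0.082 × 479 = 39.2780
R₀ = 59.9200 + 73.9350 + 39.2780 = 173.1330

173.133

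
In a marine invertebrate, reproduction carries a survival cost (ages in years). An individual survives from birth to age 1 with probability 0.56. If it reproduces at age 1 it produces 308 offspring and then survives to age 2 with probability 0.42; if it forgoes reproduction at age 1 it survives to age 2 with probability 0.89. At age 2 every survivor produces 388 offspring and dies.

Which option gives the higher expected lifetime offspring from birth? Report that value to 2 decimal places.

263.74

breed at age 1: R₀ = 0.56 × (308 + 0.42 × 388) = 0.56 × 470.9600 = 263.7376
delay to age 2: R₀ = 0.56 × (0.89 × 388) = 0.56 × 345.3200 = 193.3792
Higher: breed at age 1 (263.7376).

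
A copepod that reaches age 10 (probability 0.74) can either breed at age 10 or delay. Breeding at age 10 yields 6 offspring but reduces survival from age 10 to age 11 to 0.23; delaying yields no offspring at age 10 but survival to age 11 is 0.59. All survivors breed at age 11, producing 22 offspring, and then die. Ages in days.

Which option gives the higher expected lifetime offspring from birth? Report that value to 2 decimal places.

9.61

breed at age 10: R₀ = 0.74 × (6 + 0.23 × 22) = 0.74 × 11.0600 = 8.1844
delay to age 11: R₀ = 0.74 × (0.59 × 22) = 0.74 × 12.9800 = 9.6052
Higher: delay to age 11 (9.6052).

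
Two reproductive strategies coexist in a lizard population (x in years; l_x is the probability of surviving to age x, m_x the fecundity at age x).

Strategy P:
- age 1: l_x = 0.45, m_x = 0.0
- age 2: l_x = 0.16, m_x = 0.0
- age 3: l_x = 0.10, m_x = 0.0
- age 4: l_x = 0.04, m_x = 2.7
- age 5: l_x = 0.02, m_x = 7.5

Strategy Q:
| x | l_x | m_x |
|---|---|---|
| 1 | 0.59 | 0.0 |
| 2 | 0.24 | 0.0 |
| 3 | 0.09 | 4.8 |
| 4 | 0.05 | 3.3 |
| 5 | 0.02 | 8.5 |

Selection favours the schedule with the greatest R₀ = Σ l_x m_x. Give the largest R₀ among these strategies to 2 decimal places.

Strategy P: R₀ = 0.45×0.0 + 0.16×0.0 + 0.10×0.0 + 0.04×2.7 + 0.02×7.5 = 0.2580
Strategy Q: R₀ = 0.59×0.0 + 0.24×0.0 + 0.09×4.8 + 0.05×3.3 + 0.02×8.5 = 0.7670
Highest R₀: strategy Q with 0.7670.

0.77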